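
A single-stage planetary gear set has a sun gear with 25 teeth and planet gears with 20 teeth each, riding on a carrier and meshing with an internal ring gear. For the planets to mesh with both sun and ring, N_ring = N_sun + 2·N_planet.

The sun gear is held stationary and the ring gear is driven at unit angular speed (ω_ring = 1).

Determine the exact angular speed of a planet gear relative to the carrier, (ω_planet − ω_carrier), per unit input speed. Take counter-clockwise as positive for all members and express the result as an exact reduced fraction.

65/72

N_ring = 25 + 2·20 = 65
25(ω_s−ω_c) = −65(ω_r−ω_c),  ω_s=0, ω_r=1
25(0−ω_c) = −65(1−ω_c)  ⇒  90ω_c = 65  ⇒  ω_c = 13/18
sun–planet: 25·(0−13/18) = −20·(ω_p−ω_c)  ⇒  ω_p−ω_c = −(25/20)·(-13/18) = 65/72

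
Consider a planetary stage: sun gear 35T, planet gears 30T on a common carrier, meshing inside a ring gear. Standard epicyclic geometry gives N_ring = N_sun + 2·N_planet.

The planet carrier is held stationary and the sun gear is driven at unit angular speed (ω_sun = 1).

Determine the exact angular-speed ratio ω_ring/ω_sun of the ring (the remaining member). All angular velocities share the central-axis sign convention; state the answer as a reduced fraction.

N_ring = 35 + 2·30 = 95
35(ω_s−ω_c) = −95(ω_r−ω_c),  ω_c=0, ω_s=1
ω_r = 0 − (35/95)(1−0) = -7/19
ω_r/ω_s = -7/19

-7/19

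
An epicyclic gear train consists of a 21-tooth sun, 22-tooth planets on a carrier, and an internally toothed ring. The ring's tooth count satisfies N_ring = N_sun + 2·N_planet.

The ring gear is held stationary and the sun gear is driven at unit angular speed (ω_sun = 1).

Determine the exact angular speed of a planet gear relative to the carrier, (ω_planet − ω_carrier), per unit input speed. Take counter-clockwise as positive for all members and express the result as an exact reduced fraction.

N_ring = 21 + 2·22 = 65
21(ω_s−ω_c) = −65(ω_r−ω_c),  ω_r=0, ω_s=1
21(1−ω_c) = −65(0−ω_c)  ⇒  86ω_c = 21  ⇒  ω_c = 21/86
sun–planet: 21·(1−21/86) = −22·(ω_p−ω_c)  ⇒  ω_p−ω_c = −(21/22)·(65/86) = -1365/1892

-1365/1892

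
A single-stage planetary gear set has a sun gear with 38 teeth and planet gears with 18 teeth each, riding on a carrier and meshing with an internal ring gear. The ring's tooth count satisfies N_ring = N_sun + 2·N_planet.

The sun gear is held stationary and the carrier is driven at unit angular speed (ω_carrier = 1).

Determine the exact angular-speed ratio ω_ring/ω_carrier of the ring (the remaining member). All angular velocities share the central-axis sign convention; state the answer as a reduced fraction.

N_ring = 38 + 2·18 = 74
38(ω_s−ω_c) = −74(ω_r−ω_c),  ω_s=0, ω_c=1
ω_r = 1 − (38/74)(0−1) = 56/37
ω_r/ω_c = 56/37

56/37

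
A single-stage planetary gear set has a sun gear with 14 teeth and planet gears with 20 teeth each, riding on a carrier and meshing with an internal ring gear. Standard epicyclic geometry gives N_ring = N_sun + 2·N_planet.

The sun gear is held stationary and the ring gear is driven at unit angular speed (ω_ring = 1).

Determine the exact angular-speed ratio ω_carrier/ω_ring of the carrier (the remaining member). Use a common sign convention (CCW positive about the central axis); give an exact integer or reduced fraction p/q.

N_ring = 14 + 2·20 = 54
14(ω_s−ω_c) = −54(ω_r−ω_c),  ω_s=0, ω_r=1
14(0−ω_c) = −54(1−ω_c)  ⇒  68ω_c = 54  ⇒  ω_c = 27/34
ω_c/ω_r = 27/34

27/34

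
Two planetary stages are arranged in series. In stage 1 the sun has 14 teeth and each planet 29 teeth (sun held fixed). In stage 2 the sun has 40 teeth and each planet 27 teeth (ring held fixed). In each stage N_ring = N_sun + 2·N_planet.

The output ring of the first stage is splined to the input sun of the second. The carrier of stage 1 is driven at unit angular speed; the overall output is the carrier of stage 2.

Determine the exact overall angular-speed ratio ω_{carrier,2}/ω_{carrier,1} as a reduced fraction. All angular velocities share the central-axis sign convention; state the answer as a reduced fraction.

Stage 1: N_ring = 14 + 2·29 = 72
Stage 1: 14(ω_s−ω_c) = −72(ω_r−ω_c),  ω_s=0, ω_c=1
Stage 1: ω_r = 1 − (14/72)(0−1) = 43/36
  ⇒ ω_r¹/ω_c¹ = 43/36
Stage 2: N_ring = 40 + 2·27 = 94
Stage 2: 40(ω_s−ω_c) = −94(ω_r−ω_c),  ω_r=0, ω_s=1
Stage 2: 40(1−ω_c) = −94(0−ω_c)  ⇒  134ω_c = 40  ⇒  ω_c = 20/67
  ⇒ ω_c²/ω_s² = 20/67
Coupling ω_s² = ω_r¹ ⇒ overall = 43/36 × 20/67 = 215/603

215/603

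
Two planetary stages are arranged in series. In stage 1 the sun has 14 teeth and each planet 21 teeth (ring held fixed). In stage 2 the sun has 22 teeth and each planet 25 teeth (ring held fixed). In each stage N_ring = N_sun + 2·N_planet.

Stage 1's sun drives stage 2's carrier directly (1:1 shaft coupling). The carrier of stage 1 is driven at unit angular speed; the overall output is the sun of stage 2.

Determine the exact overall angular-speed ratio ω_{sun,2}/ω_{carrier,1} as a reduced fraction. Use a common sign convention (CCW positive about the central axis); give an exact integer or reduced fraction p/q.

Stage 1: N_ring = 14 + 2·21 = 56
Stage 1: 14(ω_s−ω_c) = −56(ω_r−ω_c),  ω_r=0, ω_c=1
Stage 1: ω_s = 1 − (56/14)(0−1) = 5
  ⇒ ω_s¹/ω_c¹ = 5
Stage 2: N_ring = 22 + 2·25 = 72
Stage 2: 22(ω_s−ω_c) = −72(ω_r−ω_c),  ω_r=0, ω_c=1
Stage 2: ω_s = 1 − (72/22)(0−1) = 47/11
  ⇒ ω_s²/ω_c² = 47/11
Coupling ω_c² = ω_s¹ ⇒ overall = 5 × 47/11 = 235/11

235/11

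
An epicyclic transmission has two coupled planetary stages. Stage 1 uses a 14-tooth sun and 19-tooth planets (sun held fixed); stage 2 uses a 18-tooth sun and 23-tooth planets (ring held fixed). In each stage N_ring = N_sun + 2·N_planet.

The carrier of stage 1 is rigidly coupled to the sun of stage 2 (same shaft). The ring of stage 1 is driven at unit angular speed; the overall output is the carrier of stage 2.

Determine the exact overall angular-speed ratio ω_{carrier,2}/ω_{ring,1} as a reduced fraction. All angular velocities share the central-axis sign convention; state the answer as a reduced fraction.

Stage 1: N_ring = 14 + 2·19 = 52
Stage 1: 14(ω_s−ω_c) = −52(ω_r−ω_c),  ω_s=0, ω_r=1
Stage 1: 14(0−ω_c) = −52(1−ω_c)  ⇒  66ω_c = 52  ⇒  ω_c = 26/33
  ⇒ ω_c¹/ω_r¹ = 26/33
Stage 2: N_ring = 18 + 2·23 = 64
Stage 2: 18(ω_s−ω_c) = −64(ω_r−ω_c),  ω_r=0, ω_s=1
Stage 2: 18(1−ω_c) = −64(0−ω_c)  ⇒  82ω_c = 18  ⇒  ω_c = 9/41
  ⇒ ω_c²/ω_s² = 9/41
Coupling ω_s² = ω_c¹ ⇒ overall = 26/33 × 9/41 = 78/451

78/451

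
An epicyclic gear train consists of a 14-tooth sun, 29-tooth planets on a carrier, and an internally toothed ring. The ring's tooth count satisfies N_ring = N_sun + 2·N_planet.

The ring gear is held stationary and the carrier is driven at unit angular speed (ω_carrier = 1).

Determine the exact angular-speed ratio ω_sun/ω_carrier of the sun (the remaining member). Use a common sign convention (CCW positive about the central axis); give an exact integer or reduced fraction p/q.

43/7

N_ring = 14 + 2·29 = 72
14(ω_s−ω_c) = −72(ω_r−ω_c),  ω_r=0, ω_c=1
ω_s = 1 − (72/14)(0−1) = 43/7
ω_s/ω_c = 43/7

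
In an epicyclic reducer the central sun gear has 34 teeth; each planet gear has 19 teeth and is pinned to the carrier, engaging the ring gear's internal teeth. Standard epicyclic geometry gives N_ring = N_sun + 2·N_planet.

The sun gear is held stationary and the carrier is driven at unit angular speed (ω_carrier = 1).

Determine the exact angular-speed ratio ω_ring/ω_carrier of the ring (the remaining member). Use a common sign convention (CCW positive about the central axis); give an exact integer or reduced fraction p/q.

N_ring = 34 + 2·19 = 72
34(ω_s−ω_c) = −72(ω_r−ω_c),  ω_s=0, ω_c=1
ω_r = 1 − (34/72)(0−1) = 53/36
ω_r/ω_c = 53/36

53/36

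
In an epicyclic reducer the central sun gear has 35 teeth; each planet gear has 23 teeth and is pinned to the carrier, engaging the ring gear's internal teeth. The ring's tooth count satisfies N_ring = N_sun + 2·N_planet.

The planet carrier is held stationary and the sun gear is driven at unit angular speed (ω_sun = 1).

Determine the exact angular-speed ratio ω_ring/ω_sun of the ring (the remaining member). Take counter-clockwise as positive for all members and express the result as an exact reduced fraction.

-35/81

N_ring = 35 + 2·23 = 81
35(ω_s−ω_c) = −81(ω_r−ω_c),  ω_c=0, ω_s=1
ω_r = 0 − (35/81)(1−0) = -35/81
ω_r/ω_s = -35/81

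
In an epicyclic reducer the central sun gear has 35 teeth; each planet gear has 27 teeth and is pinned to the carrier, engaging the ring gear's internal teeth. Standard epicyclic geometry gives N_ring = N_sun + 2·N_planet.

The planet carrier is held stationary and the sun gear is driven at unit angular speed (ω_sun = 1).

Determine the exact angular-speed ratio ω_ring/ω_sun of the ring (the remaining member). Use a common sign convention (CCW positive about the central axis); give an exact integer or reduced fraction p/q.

-35/89

N_ring = 35 + 2·27 = 89
35(ω_s−ω_c) = −89(ω_r−ω_c),  ω_c=0, ω_s=1
ω_r = 0 − (35/89)(1−0) = -35/89
ω_r/ω_s = -35/89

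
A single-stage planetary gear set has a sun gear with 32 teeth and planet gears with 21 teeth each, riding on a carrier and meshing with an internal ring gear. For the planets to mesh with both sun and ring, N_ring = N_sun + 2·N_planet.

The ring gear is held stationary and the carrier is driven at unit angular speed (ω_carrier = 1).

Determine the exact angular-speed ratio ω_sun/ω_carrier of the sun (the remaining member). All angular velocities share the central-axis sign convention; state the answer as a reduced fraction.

N_ring = 32 + 2·21 = 74
32(ω_s−ω_c) = −74(ω_r−ω_c),  ω_r=0, ω_c=1
ω_s = 1 − (74/32)(0−1) = 53/16
ω_s/ω_c = 53/16

53/16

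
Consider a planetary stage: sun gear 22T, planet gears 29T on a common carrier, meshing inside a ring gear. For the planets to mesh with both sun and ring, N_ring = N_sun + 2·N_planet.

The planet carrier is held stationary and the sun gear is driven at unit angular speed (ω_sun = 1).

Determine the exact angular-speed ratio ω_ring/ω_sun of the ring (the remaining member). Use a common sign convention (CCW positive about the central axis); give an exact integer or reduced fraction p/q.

-11/40

N_ring = 22 + 2·29 = 80
22(ω_s−ω_c) = −80(ω_r−ω_c),  ω_c=0, ω_s=1
ω_r = 0 − (22/80)(1−0) = -11/40
ω_r/ω_s = -11/40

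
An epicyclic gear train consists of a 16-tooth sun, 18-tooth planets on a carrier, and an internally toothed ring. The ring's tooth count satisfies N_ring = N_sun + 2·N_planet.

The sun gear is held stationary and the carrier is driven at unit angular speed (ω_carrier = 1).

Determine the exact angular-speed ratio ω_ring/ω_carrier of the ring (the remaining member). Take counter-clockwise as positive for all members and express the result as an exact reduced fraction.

N_ring = 16 + 2·18 = 52
16(ω_s−ω_c) = −52(ω_r−ω_c),  ω_s=0, ω_c=1
ω_r = 1 − (16/52)(0−1) = 17/13
ω_r/ω_c = 17/13

17/13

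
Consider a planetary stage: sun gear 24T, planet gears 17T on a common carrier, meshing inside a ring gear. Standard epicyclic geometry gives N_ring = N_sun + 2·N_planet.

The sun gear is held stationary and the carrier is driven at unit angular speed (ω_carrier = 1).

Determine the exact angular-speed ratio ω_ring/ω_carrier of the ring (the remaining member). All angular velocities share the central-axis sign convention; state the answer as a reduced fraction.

41/29

N_ring = 24 + 2·17 = 58
24(ω_s−ω_c) = −58(ω_r−ω_c),  ω_s=0, ω_c=1
ω_r = 1 − (24/58)(0−1) = 41/29
ω_r/ω_c = 41/29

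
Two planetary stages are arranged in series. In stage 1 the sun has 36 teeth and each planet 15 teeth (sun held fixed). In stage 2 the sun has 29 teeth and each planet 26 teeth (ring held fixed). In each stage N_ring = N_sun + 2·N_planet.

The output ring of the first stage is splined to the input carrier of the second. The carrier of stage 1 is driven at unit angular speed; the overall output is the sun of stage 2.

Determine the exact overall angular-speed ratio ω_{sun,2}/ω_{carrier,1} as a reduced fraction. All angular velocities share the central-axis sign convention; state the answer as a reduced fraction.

Stage 1: N_ring = 36 + 2·15 = 66
Stage 1: 36(ω_s−ω_c) = −66(ω_r−ω_c),  ω_s=0, ω_c=1
Stage 1: ω_r = 1 − (36/66)(0−1) = 17/11
  ⇒ ω_r¹/ω_c¹ = 17/11
Stage 2: N_ring = 29 + 2·26 = 81
Stage 2: 29(ω_s−ω_c) = −81(ω_r−ω_c),  ω_r=0, ω_c=1
Stage 2: ω_s = 1 − (81/29)(0−1) = 110/29
  ⇒ ω_s²/ω_c² = 110/29
Coupling ω_c² = ω_r¹ ⇒ overall = 17/11 × 110/29 = 170/29

170/29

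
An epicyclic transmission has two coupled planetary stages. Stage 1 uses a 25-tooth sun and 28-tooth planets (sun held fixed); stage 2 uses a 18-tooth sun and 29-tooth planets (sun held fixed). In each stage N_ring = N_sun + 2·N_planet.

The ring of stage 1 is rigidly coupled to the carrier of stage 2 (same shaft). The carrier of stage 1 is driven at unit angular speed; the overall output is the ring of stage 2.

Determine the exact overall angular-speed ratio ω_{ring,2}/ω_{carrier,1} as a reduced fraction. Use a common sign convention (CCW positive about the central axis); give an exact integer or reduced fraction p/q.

Stage 1: N_ring = 25 + 2·28 = 81
Stage 1: 25(ω_s−ω_c) = −81(ω_r−ω_c),  ω_s=0, ω_c=1
Stage 1: ω_r = 1 − (25/81)(0−1) = 106/81
  ⇒ ω_r¹/ω_c¹ = 106/81
Stage 2: N_ring = 18 + 2·29 = 76
Stage 2: 18(ω_s−ω_c) = −76(ω_r−ω_c),  ω_s=0, ω_c=1
Stage 2: ω_r = 1 − (18/76)(0−1) = 47/38
  ⇒ ω_r²/ω_c² = 47/38
Coupling ω_c² = ω_r¹ ⇒ overall = 106/81 × 47/38 = 2491/1539

2491/1539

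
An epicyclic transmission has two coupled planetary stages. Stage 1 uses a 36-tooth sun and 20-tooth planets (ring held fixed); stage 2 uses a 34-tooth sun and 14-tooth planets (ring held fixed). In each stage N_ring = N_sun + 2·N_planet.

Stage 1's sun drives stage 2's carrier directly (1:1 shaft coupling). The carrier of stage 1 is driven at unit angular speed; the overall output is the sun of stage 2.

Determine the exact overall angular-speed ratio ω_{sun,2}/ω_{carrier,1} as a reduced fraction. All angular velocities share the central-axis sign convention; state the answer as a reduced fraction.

448/51

Stage 1: N_ring = 36 + 2·20 = 76
Stage 1: 36(ω_s−ω_c) = −76(ω_r−ω_c),  ω_r=0, ω_c=1
Stage 1: ω_s = 1 − (76/36)(0−1) = 28/9
  ⇒ ω_s¹/ω_c¹ = 28/9
Stage 2: N_ring = 34 + 2·14 = 62
Stage 2: 34(ω_s−ω_c) = −62(ω_r−ω_c),  ω_r=0, ω_c=1
Stage 2: ω_s = 1 − (62/34)(0−1) = 48/17
  ⇒ ω_s²/ω_c² = 48/17
Coupling ω_c² = ω_s¹ ⇒ overall = 28/9 × 48/17 = 448/51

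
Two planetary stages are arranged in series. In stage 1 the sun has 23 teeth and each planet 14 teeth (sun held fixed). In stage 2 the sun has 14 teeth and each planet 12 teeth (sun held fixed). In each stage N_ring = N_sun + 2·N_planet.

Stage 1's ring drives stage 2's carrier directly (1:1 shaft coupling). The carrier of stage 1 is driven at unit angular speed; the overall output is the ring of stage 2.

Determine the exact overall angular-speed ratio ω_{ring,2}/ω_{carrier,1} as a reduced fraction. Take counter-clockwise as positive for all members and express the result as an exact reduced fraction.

1924/969

Stage 1: N_ring = 23 + 2·14 = 51
Stage 1: 23(ω_s−ω_c) = −51(ω_r−ω_c),  ω_s=0, ω_c=1
Stage 1: ω_r = 1 − (23/51)(0−1) = 74/51
  ⇒ ω_r¹/ω_c¹ = 74/51
Stage 2: N_ring = 14 + 2·12 = 38
Stage 2: 14(ω_s−ω_c) = −38(ω_r−ω_c),  ω_s=0, ω_c=1
Stage 2: ω_r = 1 − (14/38)(0−1) = 26/19
  ⇒ ω_r²/ω_c² = 26/19
Coupling ω_c² = ω_r¹ ⇒ overall = 74/51 × 26/19 = 1924/969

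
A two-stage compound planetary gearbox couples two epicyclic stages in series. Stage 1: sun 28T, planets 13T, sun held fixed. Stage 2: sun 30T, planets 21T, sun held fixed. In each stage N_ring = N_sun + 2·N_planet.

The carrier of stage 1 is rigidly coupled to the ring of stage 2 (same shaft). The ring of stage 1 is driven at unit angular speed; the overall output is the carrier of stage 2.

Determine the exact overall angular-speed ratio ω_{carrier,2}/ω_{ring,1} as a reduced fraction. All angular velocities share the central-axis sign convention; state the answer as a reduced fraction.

Stage 1: N_ring = 28 + 2·13 = 54
Stage 1: 28(ω_s−ω_c) = −54(ω_r−ω_c),  ω_s=0, ω_r=1
Stage 1: 28(0−ω_c) = −54(1−ω_c)  ⇒  82ω_c = 54  ⇒  ω_c = 27/41
  ⇒ ω_c¹/ω_r¹ = 27/41
Stage 2: N_ring = 30 + 2·21 = 72
Stage 2: 30(ω_s−ω_c) = −72(ω_r−ω_c),  ω_s=0, ω_r=1
Stage 2: 30(0−ω_c) = −72(1−ω_c)  ⇒  102ω_c = 72  ⇒  ω_c = 12/17
  ⇒ ω_c²/ω_r² = 12/17
Coupling ω_r² = ω_c¹ ⇒ overall = 27/41 × 12/17 = 324/697

324/697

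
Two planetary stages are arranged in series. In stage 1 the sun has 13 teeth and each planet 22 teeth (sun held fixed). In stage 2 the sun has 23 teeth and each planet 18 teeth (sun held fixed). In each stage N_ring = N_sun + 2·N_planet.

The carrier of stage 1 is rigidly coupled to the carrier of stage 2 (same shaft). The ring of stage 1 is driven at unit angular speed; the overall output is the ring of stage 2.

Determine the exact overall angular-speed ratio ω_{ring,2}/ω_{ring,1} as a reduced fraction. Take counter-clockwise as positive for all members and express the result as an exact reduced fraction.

Stage 1: N_ring = 13 + 2·22 = 57
Stage 1: 13(ω_s−ω_c) = −57(ω_r−ω_c),  ω_s=0, ω_r=1
Stage 1: 13(0−ω_c) = −57(1−ω_c)  ⇒  70ω_c = 57  ⇒  ω_c = 57/70
  ⇒ ω_c¹/ω_r¹ = 57/70
Stage 2: N_ring = 23 + 2·18 = 59
Stage 2: 23(ω_s−ω_c) = −59(ω_r−ω_c),  ω_s=0, ω_c=1
Stage 2: ω_r = 1 − (23/59)(0−1) = 82/59
  ⇒ ω_r²/ω_c² = 82/59
Coupling ω_c² = ω_c¹ ⇒ overall = 57/70 × 82/59 = 2337/2065

2337/2065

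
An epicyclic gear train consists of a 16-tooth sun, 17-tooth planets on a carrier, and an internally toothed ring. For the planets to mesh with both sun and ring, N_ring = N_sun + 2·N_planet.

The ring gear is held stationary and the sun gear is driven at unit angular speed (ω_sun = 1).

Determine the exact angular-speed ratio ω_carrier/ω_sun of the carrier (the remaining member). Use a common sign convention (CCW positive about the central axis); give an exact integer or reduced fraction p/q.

N_ring = 16 + 2·17 = 50
16(ω_s−ω_c) = −50(ω_r−ω_c),  ω_r=0, ω_s=1
16(1−ω_c) = −50(0−ω_c)  ⇒  66ω_c = 16  ⇒  ω_c = 8/33
ω_c/ω_s = 8/33

8/33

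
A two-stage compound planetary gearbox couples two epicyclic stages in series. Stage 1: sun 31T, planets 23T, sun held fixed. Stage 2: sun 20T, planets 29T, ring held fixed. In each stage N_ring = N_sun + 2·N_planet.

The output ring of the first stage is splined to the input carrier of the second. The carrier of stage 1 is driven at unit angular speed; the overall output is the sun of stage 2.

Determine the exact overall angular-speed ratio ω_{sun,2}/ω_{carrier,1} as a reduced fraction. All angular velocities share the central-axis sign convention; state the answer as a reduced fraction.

Stage 1: N_ring = 31 + 2·23 = 77
Stage 1: 31(ω_s−ω_c) = −77(ω_r−ω_c),  ω_s=0, ω_c=1
Stage 1: ω_r = 1 − (31/77)(0−1) = 108/77
  ⇒ ω_r¹/ω_c¹ = 108/77
Stage 2: N_ring = 20 + 2·29 = 78
Stage 2: 20(ω_s−ω_c) = −78(ω_r−ω_c),  ω_r=0, ω_c=1
Stage 2: ω_s = 1 − (78/20)(0−1) = 49/10
  ⇒ ω_s²/ω_c² = 49/10
Coupling ω_c² = ω_r¹ ⇒ overall = 108/77 × 49/10 = 378/55

378/55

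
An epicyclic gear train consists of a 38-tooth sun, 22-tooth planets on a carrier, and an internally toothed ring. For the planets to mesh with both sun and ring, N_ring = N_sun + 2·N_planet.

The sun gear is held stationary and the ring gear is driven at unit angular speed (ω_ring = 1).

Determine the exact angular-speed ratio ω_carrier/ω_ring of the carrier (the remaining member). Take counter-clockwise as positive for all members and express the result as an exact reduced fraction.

N_ring = 38 + 2·22 = 82
38(ω_s−ω_c) = −82(ω_r−ω_c),  ω_s=0, ω_r=1
38(0−ω_c) = −82(1−ω_c)  ⇒  120ω_c = 82  ⇒  ω_c = 41/60
ω_c/ω_r = 41/60

41/60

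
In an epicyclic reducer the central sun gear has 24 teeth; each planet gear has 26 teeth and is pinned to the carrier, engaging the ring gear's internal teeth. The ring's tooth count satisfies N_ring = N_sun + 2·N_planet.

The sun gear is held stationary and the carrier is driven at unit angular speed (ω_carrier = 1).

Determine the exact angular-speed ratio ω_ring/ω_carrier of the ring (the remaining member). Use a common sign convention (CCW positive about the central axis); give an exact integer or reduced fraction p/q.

25/19

N_ring = 24 + 2·26 = 76
24(ω_s−ω_c) = −76(ω_r−ω_c),  ω_s=0, ω_c=1
ω_r = 1 − (24/76)(0−1) = 25/19
ω_r/ω_c = 25/19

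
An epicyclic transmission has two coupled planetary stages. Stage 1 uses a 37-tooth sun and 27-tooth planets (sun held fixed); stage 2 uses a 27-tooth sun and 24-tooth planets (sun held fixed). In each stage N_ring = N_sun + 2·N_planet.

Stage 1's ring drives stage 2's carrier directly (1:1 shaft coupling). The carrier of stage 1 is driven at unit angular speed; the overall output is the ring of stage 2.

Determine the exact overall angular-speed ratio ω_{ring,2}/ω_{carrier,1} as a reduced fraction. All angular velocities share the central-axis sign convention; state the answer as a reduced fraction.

Stage 1: N_ring = 37 + 2·27 = 91
Stage 1: 37(ω_s−ω_c) = −91(ω_r−ω_c),  ω_s=0, ω_c=1
Stage 1: ω_r = 1 − (37/91)(0−1) = 128/91
  ⇒ ω_r¹/ω_c¹ = 128/91
Stage 2: N_ring = 27 + 2·24 = 75
Stage 2: 27(ω_s−ω_c) = −75(ω_r−ω_c),  ω_s=0, ω_c=1
Stage 2: ω_r = 1 − (27/75)(0−1) = 34/25
  ⇒ ω_r²/ω_c² = 34/25
Coupling ω_c² = ω_r¹ ⇒ overall = 128/91 × 34/25 = 4352/2275

4352/2275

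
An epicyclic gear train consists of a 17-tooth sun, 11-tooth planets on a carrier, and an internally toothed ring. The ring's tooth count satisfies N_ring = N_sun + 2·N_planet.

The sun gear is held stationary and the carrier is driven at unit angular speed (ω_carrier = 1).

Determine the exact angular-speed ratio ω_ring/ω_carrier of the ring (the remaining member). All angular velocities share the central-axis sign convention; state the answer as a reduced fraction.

N_ring = 17 + 2·11 = 39
17(ω_s−ω_c) = −39(ω_r−ω_c),  ω_s=0, ω_c=1
ω_r = 1 − (17/39)(0−1) = 56/39
ω_r/ω_c = 56/39

56/39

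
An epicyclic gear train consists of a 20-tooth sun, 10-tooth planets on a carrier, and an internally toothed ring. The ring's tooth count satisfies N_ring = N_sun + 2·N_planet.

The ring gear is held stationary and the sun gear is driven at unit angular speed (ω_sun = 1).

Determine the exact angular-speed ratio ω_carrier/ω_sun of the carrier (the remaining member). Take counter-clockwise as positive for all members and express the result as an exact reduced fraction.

N_ring = 20 + 2·10 = 40
20(ω_s−ω_c) = −40(ω_r−ω_c),  ω_r=0, ω_s=1
20(1−ω_c) = −40(0−ω_c)  ⇒  60ω_c = 20  ⇒  ω_c = 1/3
ω_c/ω_s = 1/3

1/3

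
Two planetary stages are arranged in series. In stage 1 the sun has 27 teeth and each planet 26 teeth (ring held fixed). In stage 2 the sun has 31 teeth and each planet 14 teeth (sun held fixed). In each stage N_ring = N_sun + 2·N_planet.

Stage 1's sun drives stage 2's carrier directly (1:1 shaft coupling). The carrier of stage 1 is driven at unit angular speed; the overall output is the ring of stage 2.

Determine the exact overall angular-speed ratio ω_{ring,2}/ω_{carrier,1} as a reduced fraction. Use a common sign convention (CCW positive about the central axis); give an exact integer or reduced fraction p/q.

Stage 1: N_ring = 27 + 2·26 = 79
Stage 1: 27(ω_s−ω_c) = −79(ω_r−ω_c),  ω_r=0, ω_c=1
Stage 1: ω_s = 1 − (79/27)(0−1) = 106/27
  ⇒ ω_s¹/ω_c¹ = 106/27
Stage 2: N_ring = 31 + 2·14 = 59
Stage 2: 31(ω_s−ω_c) = −59(ω_r−ω_c),  ω_s=0, ω_c=1
Stage 2: ω_r = 1 − (31/59)(0−1) = 90/59
  ⇒ ω_r²/ω_c² = 90/59
Coupling ω_c² = ω_s¹ ⇒ overall = 106/27 × 90/59 = 1060/177

1060/177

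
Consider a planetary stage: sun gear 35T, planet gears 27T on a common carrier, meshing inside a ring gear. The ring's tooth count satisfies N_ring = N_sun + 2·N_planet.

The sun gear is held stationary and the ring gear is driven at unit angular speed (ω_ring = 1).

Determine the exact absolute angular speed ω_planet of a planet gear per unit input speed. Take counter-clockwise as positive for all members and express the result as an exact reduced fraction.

N_ring = 35 + 2·27 = 89
35(ω_s−ω_c) = −89(ω_r−ω_c),  ω_s=0, ω_r=1
35(0−ω_c) = −89(1−ω_c)  ⇒  124ω_c = 89  ⇒  ω_c = 89/124
sun–planet: 35·(0−89/124) = −27·(ω_p−ω_c)  ⇒  ω_p−ω_c = −(35/27)·(-89/124) = 3115/3348
ω_p = 89/124 + 3115/3348 = 89/54

89/54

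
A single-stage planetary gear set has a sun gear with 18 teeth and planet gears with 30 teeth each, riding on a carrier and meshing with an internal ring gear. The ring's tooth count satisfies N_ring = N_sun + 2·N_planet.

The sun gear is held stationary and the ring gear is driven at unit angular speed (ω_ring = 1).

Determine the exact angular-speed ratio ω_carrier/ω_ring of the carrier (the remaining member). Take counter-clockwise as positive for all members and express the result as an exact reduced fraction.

13/16

N_ring = 18 + 2·30 = 78
18(ω_s−ω_c) = −78(ω_r−ω_c),  ω_s=0, ω_r=1
18(0−ω_c) = −78(1−ω_c)  ⇒  96ω_c = 78  ⇒  ω_c = 13/16
ω_c/ω_r = 13/16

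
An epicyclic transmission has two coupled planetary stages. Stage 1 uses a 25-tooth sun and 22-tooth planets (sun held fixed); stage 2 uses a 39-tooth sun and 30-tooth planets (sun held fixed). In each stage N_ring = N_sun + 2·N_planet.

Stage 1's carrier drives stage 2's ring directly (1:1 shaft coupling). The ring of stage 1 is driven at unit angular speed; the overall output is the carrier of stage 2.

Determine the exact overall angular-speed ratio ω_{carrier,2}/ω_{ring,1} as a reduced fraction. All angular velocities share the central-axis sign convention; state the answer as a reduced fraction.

Stage 1: N_ring = 25 + 2·22 = 69
Stage 1: 25(ω_s−ω_c) = −69(ω_r−ω_c),  ω_s=0, ω_r=1
Stage 1: 25(0−ω_c) = −69(1−ω_c)  ⇒  94ω_c = 69  ⇒  ω_c = 69/94
  ⇒ ω_c¹/ω_r¹ = 69/94
Stage 2: N_ring = 39 + 2·30 = 99
Stage 2: 39(ω_s−ω_c) = −99(ω_r−ω_c),  ω_s=0, ω_r=1
Stage 2: 39(0−ω_c) = −99(1−ω_c)  ⇒  138ω_c = 99  ⇒  ω_c = 33/46
  ⇒ ω_c²/ω_r² = 33/46
Coupling ω_r² = ω_c¹ ⇒ overall = 69/94 × 33/46 = 99/188

99/188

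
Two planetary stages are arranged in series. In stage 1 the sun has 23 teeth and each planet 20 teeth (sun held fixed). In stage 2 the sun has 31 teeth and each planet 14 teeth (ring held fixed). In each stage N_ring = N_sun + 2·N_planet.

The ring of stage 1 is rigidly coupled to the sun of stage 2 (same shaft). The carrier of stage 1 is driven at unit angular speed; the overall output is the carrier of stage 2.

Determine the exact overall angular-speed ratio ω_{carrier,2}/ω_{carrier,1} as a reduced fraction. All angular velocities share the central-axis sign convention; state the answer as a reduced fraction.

Stage 1: N_ring = 23 + 2·20 = 63
Stage 1: 23(ω_s−ω_c) = −63(ω_r−ω_c),  ω_s=0, ω_c=1
Stage 1: ω_r = 1 − (23/63)(0−1) = 86/63
  ⇒ ω_r¹/ω_c¹ = 86/63
Stage 2: N_ring = 31 + 2·14 = 59
Stage 2: 31(ω_s−ω_c) = −59(ω_r−ω_c),  ω_r=0, ω_s=1
Stage 2: 31(1−ω_c) = −59(0−ω_c)  ⇒  90ω_c = 31  ⇒  ω_c = 31/90
  ⇒ ω_c²/ω_s² = 31/90
Coupling ω_s² = ω_r¹ ⇒ overall = 86/63 × 31/90 = 1333/2835

1333/2835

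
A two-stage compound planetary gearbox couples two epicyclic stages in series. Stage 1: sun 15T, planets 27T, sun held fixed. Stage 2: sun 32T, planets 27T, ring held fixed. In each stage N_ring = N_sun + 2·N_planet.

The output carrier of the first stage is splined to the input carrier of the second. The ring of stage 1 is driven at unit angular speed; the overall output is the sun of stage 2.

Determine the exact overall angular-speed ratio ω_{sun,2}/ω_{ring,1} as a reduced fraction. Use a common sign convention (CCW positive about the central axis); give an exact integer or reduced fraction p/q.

1357/448

Stage 1: N_ring = 15 + 2·27 = 69
Stage 1: 15(ω_s−ω_c) = −69(ω_r−ω_c),  ω_s=0, ω_r=1
Stage 1: 15(0−ω_c) = −69(1−ω_c)  ⇒  84ω_c = 69  ⇒  ω_c = 23/28
  ⇒ ω_c¹/ω_r¹ = 23/28
Stage 2: N_ring = 32 + 2·27 = 86
Stage 2: 32(ω_s−ω_c) = −86(ω_r−ω_c),  ω_r=0, ω_c=1
Stage 2: ω_s = 1 − (86/32)(0−1) = 59/16
  ⇒ ω_s²/ω_c² = 59/16
Coupling ω_c² = ω_c¹ ⇒ overall = 23/28 × 59/16 = 1357/448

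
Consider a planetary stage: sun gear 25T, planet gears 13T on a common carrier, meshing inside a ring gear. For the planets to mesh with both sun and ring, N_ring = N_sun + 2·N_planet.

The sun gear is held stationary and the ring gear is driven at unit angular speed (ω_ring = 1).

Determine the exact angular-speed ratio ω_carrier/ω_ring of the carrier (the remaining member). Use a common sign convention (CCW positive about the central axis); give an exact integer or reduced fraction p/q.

51/76

N_ring = 25 + 2·13 = 51
25(ω_s−ω_c) = −51(ω_r−ω_c),  ω_s=0, ω_r=1
25(0−ω_c) = −51(1−ω_c)  ⇒  76ω_c = 51  ⇒  ω_c = 51/76
ω_c/ω_r = 51/76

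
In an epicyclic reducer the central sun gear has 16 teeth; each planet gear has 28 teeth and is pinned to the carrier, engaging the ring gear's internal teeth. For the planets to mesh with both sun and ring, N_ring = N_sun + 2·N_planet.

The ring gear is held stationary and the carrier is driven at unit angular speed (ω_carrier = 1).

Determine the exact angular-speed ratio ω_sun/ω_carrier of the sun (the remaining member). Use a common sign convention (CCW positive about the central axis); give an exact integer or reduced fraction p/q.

11/2

N_ring = 16 + 2·28 = 72
16(ω_s−ω_c) = −72(ω_r−ω_c),  ω_r=0, ω_c=1
ω_s = 1 − (72/16)(0−1) = 11/2
ω_s/ω_c = 11/2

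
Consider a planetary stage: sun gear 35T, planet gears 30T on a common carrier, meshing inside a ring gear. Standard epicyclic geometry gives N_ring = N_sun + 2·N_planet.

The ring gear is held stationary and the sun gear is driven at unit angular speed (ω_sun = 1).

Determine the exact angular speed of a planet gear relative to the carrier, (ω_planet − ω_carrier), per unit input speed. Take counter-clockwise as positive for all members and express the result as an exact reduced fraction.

-133/156

N_ring = 35 + 2·30 = 95
35(ω_s−ω_c) = −95(ω_r−ω_c),  ω_r=0, ω_s=1
35(1−ω_c) = −95(0−ω_c)  ⇒  130ω_c = 35  ⇒  ω_c = 7/26
sun–planet: 35·(1−7/26) = −30·(ω_p−ω_c)  ⇒  ω_p−ω_c = −(35/30)·(19/26) = -133/156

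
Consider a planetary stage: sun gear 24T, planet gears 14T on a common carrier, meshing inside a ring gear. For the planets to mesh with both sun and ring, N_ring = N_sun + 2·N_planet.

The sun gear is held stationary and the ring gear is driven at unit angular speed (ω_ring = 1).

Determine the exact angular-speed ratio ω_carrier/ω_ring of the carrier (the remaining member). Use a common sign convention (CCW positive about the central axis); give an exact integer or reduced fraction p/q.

13/19

N_ring = 24 + 2·14 = 52
24(ω_s−ω_c) = −52(ω_r−ω_c),  ω_s=0, ω_r=1
24(0−ω_c) = −52(1−ω_c)  ⇒  76ω_c = 52  ⇒  ω_c = 13/19
ω_c/ω_r = 13/19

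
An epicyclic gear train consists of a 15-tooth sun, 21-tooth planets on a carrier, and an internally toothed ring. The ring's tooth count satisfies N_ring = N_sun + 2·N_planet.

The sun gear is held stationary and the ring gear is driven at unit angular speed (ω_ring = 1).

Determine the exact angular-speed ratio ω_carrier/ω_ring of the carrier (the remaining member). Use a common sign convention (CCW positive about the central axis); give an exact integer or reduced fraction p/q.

N_ring = 15 + 2·21 = 57
15(ω_s−ω_c) = −57(ω_r−ω_c),  ω_s=0, ω_r=1
15(0−ω_c) = −57(1−ω_c)  ⇒  72ω_c = 57  ⇒  ω_c = 19/24
ω_c/ω_r = 19/24

19/24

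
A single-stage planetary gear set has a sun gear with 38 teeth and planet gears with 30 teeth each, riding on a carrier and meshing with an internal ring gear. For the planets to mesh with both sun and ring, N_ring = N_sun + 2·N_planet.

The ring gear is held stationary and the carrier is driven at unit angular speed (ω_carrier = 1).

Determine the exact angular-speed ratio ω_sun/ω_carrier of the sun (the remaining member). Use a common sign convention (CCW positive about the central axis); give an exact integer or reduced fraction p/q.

N_ring = 38 + 2·30 = 98
38(ω_s−ω_c) = −98(ω_r−ω_c),  ω_r=0, ω_c=1
ω_s = 1 − (98/38)(0−1) = 68/19
ω_s/ω_c = 68/19

68/19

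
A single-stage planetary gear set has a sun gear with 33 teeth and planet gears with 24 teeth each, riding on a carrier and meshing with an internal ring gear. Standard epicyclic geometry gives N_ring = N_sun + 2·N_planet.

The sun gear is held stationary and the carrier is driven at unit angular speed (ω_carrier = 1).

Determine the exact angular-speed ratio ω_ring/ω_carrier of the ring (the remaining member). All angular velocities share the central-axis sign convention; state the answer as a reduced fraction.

N_ring = 33 + 2·24 = 81
33(ω_s−ω_c) = −81(ω_r−ω_c),  ω_s=0, ω_c=1
ω_r = 1 − (33/81)(0−1) = 38/27
ω_r/ω_c = 38/27

38/27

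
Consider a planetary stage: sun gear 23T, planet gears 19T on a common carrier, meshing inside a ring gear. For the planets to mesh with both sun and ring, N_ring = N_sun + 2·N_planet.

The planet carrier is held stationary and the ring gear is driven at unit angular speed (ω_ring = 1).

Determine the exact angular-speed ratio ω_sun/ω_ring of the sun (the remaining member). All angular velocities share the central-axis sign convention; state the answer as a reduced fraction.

-61/23

N_ring = 23 + 2·19 = 61
23(ω_s−ω_c) = −61(ω_r−ω_c),  ω_c=0, ω_r=1
ω_s = 0 − (61/23)(1−0) = -61/23
ω_s/ω_r = -61/23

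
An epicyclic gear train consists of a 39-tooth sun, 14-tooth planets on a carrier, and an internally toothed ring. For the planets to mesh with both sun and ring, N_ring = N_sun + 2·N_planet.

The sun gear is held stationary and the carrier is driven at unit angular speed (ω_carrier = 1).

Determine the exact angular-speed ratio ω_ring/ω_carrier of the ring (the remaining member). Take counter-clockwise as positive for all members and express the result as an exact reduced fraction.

N_ring = 39 + 2·14 = 67
39(ω_s−ω_c) = −67(ω_r−ω_c),  ω_s=0, ω_c=1
ω_r = 1 − (39/67)(0−1) = 106/67
ω_r/ω_c = 106/67

106/67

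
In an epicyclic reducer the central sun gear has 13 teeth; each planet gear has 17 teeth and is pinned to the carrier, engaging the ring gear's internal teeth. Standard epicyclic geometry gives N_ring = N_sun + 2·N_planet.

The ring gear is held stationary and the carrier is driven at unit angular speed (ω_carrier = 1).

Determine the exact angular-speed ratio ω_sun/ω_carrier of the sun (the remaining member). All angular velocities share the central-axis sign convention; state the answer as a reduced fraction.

60/13

N_ring = 13 + 2·17 = 47
13(ω_s−ω_c) = −47(ω_r−ω_c),  ω_r=0, ω_c=1
ω_s = 1 − (47/13)(0−1) = 60/13
ω_s/ω_c = 60/13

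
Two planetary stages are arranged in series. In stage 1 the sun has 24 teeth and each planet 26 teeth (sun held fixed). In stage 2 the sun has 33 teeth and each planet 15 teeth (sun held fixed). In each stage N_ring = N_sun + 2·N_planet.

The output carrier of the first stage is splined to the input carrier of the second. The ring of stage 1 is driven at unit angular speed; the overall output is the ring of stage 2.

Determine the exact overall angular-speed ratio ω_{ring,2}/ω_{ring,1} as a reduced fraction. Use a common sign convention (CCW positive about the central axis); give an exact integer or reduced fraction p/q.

608/525

Stage 1: N_ring = 24 + 2·26 = 76
Stage 1: 24(ω_s−ω_c) = −76(ω_r−ω_c),  ω_s=0, ω_r=1
Stage 1: 24(0−ω_c) = −76(1−ω_c)  ⇒  100ω_c = 76  ⇒  ω_c = 19/25
  ⇒ ω_c¹/ω_r¹ = 19/25
Stage 2: N_ring = 33 + 2·15 = 63
Stage 2: 33(ω_s−ω_c) = −63(ω_r−ω_c),  ω_s=0, ω_c=1
Stage 2: ω_r = 1 − (33/63)(0−1) = 32/21
  ⇒ ω_r²/ω_c² = 32/21
Coupling ω_c² = ω_c¹ ⇒ overall = 19/25 × 32/21 = 608/525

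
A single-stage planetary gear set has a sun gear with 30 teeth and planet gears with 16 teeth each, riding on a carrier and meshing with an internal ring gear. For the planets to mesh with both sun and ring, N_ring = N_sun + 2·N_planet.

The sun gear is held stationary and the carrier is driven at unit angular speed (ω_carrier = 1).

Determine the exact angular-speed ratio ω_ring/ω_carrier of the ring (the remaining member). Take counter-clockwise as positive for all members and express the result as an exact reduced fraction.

46/31

N_ring = 30 + 2·16 = 62
30(ω_s−ω_c) = −62(ω_r−ω_c),  ω_s=0, ω_c=1
ω_r = 1 − (30/62)(0−1) = 46/31
ω_r/ω_c = 46/31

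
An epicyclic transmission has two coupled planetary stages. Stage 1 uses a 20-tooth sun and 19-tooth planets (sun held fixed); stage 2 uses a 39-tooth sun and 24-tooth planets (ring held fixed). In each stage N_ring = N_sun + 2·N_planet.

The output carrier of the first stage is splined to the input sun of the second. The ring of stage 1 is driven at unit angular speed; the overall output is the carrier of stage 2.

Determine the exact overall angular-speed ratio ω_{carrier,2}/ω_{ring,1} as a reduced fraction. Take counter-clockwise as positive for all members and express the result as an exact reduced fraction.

29/126

Stage 1: N_ring = 20 + 2·19 = 58
Stage 1: 20(ω_s−ω_c) = −58(ω_r−ω_c),  ω_s=0, ω_r=1
Stage 1: 20(0−ω_c) = −58(1−ω_c)  ⇒  78ω_c = 58  ⇒  ω_c = 29/39
  ⇒ ω_c¹/ω_r¹ = 29/39
Stage 2: N_ring = 39 + 2·24 = 87
Stage 2: 39(ω_s−ω_c) = −87(ω_r−ω_c),  ω_r=0, ω_s=1
Stage 2: 39(1−ω_c) = −87(0−ω_c)  ⇒  126ω_c = 39  ⇒  ω_c = 13/42
  ⇒ ω_c²/ω_s² = 13/42
Coupling ω_s² = ω_c¹ ⇒ overall = 29/39 × 13/42 = 29/126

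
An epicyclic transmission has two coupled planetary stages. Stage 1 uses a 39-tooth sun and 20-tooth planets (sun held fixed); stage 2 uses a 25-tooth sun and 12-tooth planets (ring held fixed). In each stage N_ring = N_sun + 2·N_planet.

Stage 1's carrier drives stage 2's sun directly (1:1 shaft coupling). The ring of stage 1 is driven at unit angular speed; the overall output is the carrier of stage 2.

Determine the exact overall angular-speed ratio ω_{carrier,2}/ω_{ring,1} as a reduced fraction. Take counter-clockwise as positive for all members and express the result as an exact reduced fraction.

Stage 1: N_ring = 39 + 2·20 = 79
Stage 1: 39(ω_s−ω_c) = −79(ω_r−ω_c),  ω_s=0, ω_r=1
Stage 1: 39(0−ω_c) = −79(1−ω_c)  ⇒  118ω_c = 79  ⇒  ω_c = 79/118
  ⇒ ω_c¹/ω_r¹ = 79/118
Stage 2: N_ring = 25 + 2·12 = 49
Stage 2: 25(ω_s−ω_c) = −49(ω_r−ω_c),  ω_r=0, ω_s=1
Stage 2: 25(1−ω_c) = −49(0−ω_c)  ⇒  74ω_c = 25  ⇒  ω_c = 25/74
  ⇒ ω_c²/ω_s² = 25/74
Coupling ω_s² = ω_c¹ ⇒ overall = 79/118 × 25/74 = 1975/8732

1975/8732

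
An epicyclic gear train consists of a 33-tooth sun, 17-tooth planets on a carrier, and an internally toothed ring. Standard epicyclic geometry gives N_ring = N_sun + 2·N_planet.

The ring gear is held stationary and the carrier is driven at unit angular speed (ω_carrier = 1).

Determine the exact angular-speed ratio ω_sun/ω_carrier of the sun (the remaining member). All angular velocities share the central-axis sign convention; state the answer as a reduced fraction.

N_ring = 33 + 2·17 = 67
33(ω_s−ω_c) = −67(ω_r−ω_c),  ω_r=0, ω_c=1
ω_s = 1 − (67/33)(0−1) = 100/33
ω_s/ω_c = 100/33

100/33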